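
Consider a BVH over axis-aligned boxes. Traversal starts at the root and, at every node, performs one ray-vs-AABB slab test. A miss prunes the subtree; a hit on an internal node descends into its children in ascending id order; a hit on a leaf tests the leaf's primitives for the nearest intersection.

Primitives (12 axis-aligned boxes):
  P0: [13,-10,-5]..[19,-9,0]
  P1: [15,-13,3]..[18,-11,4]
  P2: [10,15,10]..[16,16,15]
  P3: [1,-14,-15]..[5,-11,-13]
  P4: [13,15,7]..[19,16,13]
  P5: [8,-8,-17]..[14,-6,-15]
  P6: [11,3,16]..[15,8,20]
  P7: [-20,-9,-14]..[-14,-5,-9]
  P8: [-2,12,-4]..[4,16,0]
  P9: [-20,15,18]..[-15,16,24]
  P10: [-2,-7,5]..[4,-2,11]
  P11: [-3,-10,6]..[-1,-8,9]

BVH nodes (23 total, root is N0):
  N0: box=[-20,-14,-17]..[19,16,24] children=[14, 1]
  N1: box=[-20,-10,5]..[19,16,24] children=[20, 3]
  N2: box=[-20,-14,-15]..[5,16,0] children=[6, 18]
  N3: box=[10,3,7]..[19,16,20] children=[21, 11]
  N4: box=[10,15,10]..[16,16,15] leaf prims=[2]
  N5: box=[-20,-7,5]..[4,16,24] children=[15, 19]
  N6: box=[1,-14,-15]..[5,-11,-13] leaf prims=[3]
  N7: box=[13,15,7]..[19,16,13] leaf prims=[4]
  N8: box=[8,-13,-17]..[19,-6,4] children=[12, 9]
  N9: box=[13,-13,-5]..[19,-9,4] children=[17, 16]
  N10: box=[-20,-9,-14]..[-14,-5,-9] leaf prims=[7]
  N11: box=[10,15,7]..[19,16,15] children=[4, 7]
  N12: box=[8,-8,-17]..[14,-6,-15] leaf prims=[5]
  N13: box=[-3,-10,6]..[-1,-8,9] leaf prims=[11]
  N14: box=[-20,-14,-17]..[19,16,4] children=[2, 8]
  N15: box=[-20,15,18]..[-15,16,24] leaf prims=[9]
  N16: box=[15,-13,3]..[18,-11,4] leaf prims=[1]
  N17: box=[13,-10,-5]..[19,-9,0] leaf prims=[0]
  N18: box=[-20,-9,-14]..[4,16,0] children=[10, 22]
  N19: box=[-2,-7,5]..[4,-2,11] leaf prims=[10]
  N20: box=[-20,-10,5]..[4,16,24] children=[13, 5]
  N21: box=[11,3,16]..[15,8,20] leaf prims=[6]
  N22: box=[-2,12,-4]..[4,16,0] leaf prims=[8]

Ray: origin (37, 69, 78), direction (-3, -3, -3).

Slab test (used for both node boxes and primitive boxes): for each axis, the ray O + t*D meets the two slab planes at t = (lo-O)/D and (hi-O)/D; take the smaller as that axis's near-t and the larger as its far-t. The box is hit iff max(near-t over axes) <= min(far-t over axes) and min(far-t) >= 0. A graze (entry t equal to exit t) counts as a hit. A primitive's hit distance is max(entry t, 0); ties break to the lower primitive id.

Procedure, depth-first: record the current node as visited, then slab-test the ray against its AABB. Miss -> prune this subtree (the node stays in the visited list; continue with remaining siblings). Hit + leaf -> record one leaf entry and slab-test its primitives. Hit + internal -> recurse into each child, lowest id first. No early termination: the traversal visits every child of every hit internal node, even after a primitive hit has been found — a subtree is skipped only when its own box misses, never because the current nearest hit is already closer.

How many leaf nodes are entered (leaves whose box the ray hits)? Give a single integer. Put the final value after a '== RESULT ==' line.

Walk:
N0 x:[6,19] y:[53/3,83/3] z:[18,95/3] -> hit [18,19], descend [1, 14]
  N1 x:[6,19] y:[53/3,79/3] z:[18,73/3] -> hit [18,19], descend [3, 20]
    N3 x:[6,9] y:[53/3,22] z:[58/3,71/3] -> miss, prune
    N20 x:[11,19] y:[53/3,79/3] z:[18,73/3] -> hit [18,19], descend [5, 13]
      N5 x:[11,19] y:[53/3,76/3] z:[18,73/3] -> hit [18,19], descend [15, 19]
        N15 x:[52/3,19] y:[53/3,18] z:[18,20] -> hit [18,18] leaf, test {P9@t=18}
        N19 x:[11,13] y:[71/3,76/3] z:[67/3,73/3] -> miss, prune
      N13 x:[38/3,40/3] y:[77/3,79/3] z:[23,24] -> miss, prune
  N14 x:[6,19] y:[53/3,83/3] z:[74/3,95/3] -> miss, prune

9 AABB tests over nodes [0, 1, 3, 20, 5, 15, 19, 13, 14]; 1 leaf entered; closest P9.

== RESULT ==
1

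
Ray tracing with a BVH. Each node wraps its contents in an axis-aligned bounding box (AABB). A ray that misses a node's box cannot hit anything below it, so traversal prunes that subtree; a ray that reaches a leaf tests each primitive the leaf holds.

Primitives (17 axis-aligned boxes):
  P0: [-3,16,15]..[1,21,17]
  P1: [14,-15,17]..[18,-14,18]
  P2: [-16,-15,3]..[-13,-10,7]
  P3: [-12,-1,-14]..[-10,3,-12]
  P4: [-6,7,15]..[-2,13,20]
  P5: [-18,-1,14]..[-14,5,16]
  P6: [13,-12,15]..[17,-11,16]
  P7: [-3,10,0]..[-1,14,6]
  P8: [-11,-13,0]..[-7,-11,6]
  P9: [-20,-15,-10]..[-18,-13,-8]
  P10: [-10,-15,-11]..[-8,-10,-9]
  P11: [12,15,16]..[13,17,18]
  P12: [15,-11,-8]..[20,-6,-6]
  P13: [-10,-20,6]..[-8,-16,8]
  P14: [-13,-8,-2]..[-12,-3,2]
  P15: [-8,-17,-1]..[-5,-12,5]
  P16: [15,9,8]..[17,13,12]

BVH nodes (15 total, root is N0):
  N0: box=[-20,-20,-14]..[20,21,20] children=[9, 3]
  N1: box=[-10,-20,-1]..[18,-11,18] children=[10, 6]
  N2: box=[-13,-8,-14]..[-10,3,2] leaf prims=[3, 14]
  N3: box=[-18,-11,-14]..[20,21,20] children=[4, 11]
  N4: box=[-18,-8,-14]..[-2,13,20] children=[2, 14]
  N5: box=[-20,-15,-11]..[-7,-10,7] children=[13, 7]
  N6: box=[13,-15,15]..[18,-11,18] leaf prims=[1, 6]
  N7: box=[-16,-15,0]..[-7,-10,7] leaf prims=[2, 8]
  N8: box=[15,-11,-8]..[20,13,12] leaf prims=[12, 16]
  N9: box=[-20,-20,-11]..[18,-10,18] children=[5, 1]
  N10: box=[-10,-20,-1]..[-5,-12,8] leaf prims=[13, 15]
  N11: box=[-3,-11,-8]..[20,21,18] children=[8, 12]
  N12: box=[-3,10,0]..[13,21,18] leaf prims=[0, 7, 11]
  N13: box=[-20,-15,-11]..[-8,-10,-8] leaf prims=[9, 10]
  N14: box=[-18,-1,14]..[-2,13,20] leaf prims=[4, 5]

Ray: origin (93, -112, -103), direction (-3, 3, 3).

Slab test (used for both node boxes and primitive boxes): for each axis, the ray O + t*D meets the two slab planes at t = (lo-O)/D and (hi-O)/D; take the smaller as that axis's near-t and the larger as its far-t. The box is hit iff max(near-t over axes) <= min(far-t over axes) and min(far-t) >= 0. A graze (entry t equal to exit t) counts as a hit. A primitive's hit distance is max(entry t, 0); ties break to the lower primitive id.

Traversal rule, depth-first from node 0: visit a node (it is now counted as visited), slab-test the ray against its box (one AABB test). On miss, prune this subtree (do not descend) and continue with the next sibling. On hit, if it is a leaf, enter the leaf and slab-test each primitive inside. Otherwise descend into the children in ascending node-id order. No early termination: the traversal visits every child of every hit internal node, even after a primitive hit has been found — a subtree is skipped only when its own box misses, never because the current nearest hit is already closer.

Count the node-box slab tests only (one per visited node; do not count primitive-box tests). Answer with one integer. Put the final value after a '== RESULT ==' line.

Walk:
N0 x:[73/3,113/3] y:[92/3,133/3] z:[89/3,41] -> hit [92/3,113/3], descend [3, 9]
  N3 x:[73/3,37] y:[101/3,133/3] z:[89/3,41] -> hit [101/3,37], descend [4, 11]
    N4 x:[95/3,37] y:[104/3,125/3] z:[89/3,41] -> hit [104/3,37], descend [2, 14]
      N2 x:[103/3,106/3] y:[104/3,115/3] z:[89/3,35] -> hit [104/3,35] leaf, test {P3(miss), P14@t=35}
      N14 x:[95/3,37] y:[37,125/3] z:[39,41] -> miss, prune
    N11 x:[73/3,32] y:[101/3,133/3] z:[95/3,121/3] -> miss, prune
  N9 x:[25,113/3] y:[92/3,34] z:[92/3,121/3] -> hit [92/3,34], descend [1, 5]
    N1 x:[25,103/3] y:[92/3,101/3] z:[34,121/3] -> miss, prune
    N5 x:[100/3,113/3] y:[97/3,34] z:[92/3,110/3] -> hit [100/3,34], descend [7, 13]
      N7 x:[100/3,109/3] y:[97/3,34] z:[103/3,110/3] -> miss, prune
      N13 x:[101/3,113/3] y:[97/3,34] z:[92/3,95/3] -> miss, prune

Summary -> nodes [0, 3, 4, 2, 14, 11, 9, 1, 5, 7, 13]; box-tests=11; leaf-entries=1; first=P14

== RESULT ==
11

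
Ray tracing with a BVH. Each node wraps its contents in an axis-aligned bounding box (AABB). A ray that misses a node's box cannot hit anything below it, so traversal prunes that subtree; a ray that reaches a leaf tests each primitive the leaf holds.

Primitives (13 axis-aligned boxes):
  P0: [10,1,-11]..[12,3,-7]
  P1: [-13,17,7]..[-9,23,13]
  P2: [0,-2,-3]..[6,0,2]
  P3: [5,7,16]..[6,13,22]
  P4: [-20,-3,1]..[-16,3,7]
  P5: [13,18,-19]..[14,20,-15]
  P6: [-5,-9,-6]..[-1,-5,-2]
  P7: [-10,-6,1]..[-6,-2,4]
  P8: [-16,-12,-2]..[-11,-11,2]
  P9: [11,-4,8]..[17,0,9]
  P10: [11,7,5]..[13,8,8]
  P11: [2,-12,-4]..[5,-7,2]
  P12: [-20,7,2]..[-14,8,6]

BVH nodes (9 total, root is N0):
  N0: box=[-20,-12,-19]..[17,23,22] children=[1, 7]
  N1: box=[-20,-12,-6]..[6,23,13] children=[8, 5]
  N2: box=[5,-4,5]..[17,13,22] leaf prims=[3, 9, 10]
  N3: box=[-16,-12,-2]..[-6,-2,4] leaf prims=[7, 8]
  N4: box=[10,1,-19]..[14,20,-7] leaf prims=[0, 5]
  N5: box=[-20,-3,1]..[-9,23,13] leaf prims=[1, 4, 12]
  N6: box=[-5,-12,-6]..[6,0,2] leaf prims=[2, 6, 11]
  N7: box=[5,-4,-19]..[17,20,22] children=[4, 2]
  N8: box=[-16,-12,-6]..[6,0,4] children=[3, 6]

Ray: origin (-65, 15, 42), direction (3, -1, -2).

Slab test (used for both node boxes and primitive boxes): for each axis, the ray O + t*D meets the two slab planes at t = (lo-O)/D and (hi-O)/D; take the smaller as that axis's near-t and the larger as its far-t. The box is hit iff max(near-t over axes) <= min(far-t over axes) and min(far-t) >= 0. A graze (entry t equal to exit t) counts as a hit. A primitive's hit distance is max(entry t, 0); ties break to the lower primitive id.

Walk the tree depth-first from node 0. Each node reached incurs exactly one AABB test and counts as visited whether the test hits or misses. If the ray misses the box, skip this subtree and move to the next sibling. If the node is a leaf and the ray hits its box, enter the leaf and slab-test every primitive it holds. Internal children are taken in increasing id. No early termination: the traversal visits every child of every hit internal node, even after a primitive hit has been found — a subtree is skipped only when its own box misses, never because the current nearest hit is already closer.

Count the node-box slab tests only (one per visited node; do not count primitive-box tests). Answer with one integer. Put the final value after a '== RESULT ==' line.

Traverse from the root:
N0 x:[15,82/3] y:[-8,27] z:[10,61/2] -> hit [15,27], descend [1, 7]
  N1 x:[15,71/3] y:[-8,27] z:[29/2,24] -> hit [15,71/3], descend [5, 8]
    N5 x:[15,56/3] y:[-8,18] z:[29/2,41/2] -> hit [15,18] leaf, test {P1(miss), P4(miss), P12(miss)}
    N8 x:[49/3,71/3] y:[15,27] z:[19,24] -> hit [19,71/3], descend [3, 6]
      N3 x:[49/3,59/3] y:[17,27] z:[19,22] -> hit [19,59/3] leaf, test {P7@t=19, P8(miss)}
      N6 x:[20,71/3] y:[15,27] z:[20,24] -> hit [20,71/3] leaf, test {P2(miss), P6(miss), P11@t=67/3}
  N7 x:[70/3,82/3] y:[-5,19] z:[10,61/2] -> miss, prune

7 AABB tests over nodes [0, 1, 5, 8, 3, 6, 7]; 3 leaves entered; closest P7.

== RESULT ==
7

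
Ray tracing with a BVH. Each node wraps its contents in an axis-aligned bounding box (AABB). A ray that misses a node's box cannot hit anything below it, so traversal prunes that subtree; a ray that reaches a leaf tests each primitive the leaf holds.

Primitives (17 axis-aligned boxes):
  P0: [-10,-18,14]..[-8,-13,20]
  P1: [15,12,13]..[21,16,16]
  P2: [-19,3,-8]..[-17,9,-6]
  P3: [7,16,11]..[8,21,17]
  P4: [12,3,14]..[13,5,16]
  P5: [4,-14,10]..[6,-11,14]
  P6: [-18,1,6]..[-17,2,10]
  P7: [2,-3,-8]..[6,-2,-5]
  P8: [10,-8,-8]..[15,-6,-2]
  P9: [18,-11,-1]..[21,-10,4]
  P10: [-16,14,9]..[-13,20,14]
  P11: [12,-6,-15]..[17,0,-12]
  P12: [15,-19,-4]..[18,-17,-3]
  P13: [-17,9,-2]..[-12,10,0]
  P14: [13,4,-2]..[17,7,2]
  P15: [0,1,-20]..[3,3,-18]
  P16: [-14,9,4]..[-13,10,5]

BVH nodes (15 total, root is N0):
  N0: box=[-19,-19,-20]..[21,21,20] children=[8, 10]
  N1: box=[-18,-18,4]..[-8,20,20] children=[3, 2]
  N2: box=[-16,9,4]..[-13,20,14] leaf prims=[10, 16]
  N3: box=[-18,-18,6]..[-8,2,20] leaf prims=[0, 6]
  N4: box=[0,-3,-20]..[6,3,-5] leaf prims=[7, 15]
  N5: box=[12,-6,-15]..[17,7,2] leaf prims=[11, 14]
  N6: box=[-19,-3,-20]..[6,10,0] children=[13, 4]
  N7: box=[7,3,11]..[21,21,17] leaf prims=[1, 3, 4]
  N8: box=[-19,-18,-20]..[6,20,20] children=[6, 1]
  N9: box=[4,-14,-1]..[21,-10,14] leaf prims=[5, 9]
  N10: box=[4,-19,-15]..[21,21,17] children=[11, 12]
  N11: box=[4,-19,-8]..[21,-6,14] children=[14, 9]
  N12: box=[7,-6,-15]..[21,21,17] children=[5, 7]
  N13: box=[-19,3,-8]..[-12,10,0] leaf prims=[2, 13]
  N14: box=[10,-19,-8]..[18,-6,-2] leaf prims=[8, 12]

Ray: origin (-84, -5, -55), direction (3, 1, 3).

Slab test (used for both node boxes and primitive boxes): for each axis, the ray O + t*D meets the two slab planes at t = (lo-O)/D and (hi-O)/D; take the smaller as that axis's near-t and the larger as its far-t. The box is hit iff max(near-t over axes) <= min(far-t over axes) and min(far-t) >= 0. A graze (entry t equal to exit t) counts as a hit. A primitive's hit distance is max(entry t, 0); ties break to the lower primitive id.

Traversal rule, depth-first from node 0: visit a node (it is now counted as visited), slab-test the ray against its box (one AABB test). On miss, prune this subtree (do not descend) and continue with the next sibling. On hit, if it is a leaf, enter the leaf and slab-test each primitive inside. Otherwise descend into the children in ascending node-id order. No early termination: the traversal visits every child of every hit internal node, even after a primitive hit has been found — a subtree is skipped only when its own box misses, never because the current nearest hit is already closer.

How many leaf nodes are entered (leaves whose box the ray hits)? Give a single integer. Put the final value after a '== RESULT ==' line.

Trace the traversal:
N0 x:[65/3,35] y:[-14,26] z:[35/3,25] -> hit [65/3,25], descend [8, 10]
  N8 x:[65/3,30] y:[-13,25] z:[35/3,25] -> hit [65/3,25], descend [1, 6]
    N1 x:[22,76/3] y:[-13,25] z:[59/3,25] -> hit [22,25], descend [2, 3]
      N2 x:[68/3,71/3] y:[14,25] z:[59/3,23] -> hit [68/3,23] leaf, test {P10@t=68/3, P16(miss)}
      N3 x:[22,76/3] y:[-13,7] z:[61/3,25] -> miss, prune
    N6 x:[65/3,30] y:[2,15] z:[35/3,55/3] -> miss, prune
  N10 x:[88/3,35] y:[-14,26] z:[40/3,24] -> miss, prune

Visited [0, 8, 1, 2, 3, 6, 10]. Tests: 7 box, 1 leaf. Nearest: P10.

== RESULT ==
1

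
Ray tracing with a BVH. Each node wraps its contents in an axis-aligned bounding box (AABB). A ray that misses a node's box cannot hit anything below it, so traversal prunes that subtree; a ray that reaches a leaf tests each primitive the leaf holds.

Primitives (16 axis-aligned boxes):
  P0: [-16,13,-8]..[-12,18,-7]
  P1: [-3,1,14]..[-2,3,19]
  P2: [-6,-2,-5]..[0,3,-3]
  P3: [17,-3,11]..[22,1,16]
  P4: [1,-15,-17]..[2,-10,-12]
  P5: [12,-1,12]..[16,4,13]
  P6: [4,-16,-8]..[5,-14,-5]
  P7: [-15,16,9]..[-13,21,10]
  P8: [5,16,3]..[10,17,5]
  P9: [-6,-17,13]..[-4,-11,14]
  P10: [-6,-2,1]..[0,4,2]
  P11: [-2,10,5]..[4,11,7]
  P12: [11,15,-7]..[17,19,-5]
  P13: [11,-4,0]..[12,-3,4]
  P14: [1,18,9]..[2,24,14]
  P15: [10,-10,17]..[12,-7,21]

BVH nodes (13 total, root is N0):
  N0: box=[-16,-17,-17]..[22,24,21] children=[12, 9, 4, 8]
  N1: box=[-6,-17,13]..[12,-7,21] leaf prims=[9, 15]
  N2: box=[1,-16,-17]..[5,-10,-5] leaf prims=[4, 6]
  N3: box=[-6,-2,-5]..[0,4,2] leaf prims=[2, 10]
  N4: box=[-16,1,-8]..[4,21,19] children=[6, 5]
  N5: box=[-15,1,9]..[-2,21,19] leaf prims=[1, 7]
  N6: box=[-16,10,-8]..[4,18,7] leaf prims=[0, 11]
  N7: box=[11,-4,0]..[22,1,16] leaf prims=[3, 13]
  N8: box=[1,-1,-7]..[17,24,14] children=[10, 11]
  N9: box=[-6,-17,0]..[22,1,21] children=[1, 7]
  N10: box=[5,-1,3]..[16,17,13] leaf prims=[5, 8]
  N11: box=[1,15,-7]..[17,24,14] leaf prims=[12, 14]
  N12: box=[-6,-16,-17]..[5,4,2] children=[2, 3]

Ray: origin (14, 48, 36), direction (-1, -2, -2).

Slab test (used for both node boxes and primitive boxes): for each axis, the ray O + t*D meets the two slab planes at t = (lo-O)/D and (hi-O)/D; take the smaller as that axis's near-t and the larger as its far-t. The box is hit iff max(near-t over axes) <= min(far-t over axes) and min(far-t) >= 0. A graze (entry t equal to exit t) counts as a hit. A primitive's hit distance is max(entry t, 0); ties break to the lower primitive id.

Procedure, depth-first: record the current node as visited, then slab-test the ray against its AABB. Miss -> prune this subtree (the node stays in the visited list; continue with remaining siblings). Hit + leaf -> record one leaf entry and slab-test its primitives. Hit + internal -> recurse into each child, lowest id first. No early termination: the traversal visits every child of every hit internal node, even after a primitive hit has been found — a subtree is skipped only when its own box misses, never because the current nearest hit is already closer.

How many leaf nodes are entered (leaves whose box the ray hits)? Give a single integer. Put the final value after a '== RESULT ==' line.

Traverse from the root:
N0 x:[-8,30] y:[12,65/2] z:[15/2,53/2] -> hit [12,53/2], descend [4, 8, 9, 12]
  N4 x:[10,30] y:[27/2,47/2] z:[17/2,22] -> hit [27/2,22], descend [5, 6]
    N5 x:[16,29] y:[27/2,47/2] z:[17/2,27/2] -> miss, prune
    N6 x:[10,30] y:[15,19] z:[29/2,22] -> hit [15,19] leaf, test {P0(miss), P11(miss)}
  N8 x:[-3,13] y:[12,49/2] z:[11,43/2] -> hit [12,13], descend [10, 11]
    N10 x:[-2,9] y:[31/2,49/2] z:[23/2,33/2] -> miss, prune
    N11 x:[-3,13] y:[12,33/2] z:[11,43/2] -> hit [12,13] leaf, test {P12(miss), P14@t=12}
  N9 x:[-8,20] y:[47/2,65/2] z:[15/2,18] -> miss, prune
  N12 x:[9,20] y:[22,32] z:[17,53/2] -> miss, prune

Summary -> nodes [0, 4, 5, 6, 8, 10, 11, 9, 12]; box-tests=9; leaf-entries=2; first=P14

== RESULT ==
2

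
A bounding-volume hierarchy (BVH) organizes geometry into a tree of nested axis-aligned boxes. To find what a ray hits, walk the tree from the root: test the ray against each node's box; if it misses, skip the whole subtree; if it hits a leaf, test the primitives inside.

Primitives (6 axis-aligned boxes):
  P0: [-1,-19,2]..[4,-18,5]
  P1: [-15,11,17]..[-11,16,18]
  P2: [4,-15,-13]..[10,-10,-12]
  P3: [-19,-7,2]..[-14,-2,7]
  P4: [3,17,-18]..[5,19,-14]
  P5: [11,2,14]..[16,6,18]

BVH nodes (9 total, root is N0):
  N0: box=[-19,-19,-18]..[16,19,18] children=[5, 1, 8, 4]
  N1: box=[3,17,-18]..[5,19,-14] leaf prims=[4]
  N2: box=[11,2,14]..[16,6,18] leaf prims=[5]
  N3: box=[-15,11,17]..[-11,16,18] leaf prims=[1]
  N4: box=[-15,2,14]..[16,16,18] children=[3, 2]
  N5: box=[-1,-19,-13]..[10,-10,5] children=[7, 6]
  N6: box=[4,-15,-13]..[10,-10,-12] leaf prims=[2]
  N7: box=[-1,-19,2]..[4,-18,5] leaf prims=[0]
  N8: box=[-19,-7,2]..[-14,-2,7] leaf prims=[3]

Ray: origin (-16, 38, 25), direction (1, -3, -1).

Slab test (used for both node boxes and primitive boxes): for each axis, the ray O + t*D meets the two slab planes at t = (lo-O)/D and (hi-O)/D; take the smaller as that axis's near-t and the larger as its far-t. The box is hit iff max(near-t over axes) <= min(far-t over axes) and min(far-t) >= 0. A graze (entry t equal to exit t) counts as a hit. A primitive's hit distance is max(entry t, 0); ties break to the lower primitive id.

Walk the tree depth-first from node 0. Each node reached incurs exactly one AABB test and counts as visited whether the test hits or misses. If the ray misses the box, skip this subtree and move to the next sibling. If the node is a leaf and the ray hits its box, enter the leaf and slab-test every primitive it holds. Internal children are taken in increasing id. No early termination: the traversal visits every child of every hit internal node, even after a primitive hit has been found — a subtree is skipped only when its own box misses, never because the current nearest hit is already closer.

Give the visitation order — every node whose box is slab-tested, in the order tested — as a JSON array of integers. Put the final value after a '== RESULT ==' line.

Walk:
N0 x:[-3,32] y:[19/3,19] z:[7,43] -> hit [7,19], descend [1, 4, 5, 8]
  N1 x:[19,21] y:[19/3,7] z:[39,43] -> miss, prune
  N4 x:[1,32] y:[22/3,12] z:[7,11] -> hit [22/3,11], descend [2, 3]
    N2 x:[27,32] y:[32/3,12] z:[7,11] -> miss, prune
    N3 x:[1,5] y:[22/3,9] z:[7,8] -> miss, prune
  N5 x:[15,26] y:[16,19] z:[20,38] -> miss, prune
  N8 x:[-3,2] y:[40/3,15] z:[18,23] -> miss, prune

7 AABB tests over nodes [0, 1, 4, 2, 3, 5, 8]; 0 leaves entered; closest miss.

== RESULT ==
[0, 1, 4, 2, 3, 5, 8]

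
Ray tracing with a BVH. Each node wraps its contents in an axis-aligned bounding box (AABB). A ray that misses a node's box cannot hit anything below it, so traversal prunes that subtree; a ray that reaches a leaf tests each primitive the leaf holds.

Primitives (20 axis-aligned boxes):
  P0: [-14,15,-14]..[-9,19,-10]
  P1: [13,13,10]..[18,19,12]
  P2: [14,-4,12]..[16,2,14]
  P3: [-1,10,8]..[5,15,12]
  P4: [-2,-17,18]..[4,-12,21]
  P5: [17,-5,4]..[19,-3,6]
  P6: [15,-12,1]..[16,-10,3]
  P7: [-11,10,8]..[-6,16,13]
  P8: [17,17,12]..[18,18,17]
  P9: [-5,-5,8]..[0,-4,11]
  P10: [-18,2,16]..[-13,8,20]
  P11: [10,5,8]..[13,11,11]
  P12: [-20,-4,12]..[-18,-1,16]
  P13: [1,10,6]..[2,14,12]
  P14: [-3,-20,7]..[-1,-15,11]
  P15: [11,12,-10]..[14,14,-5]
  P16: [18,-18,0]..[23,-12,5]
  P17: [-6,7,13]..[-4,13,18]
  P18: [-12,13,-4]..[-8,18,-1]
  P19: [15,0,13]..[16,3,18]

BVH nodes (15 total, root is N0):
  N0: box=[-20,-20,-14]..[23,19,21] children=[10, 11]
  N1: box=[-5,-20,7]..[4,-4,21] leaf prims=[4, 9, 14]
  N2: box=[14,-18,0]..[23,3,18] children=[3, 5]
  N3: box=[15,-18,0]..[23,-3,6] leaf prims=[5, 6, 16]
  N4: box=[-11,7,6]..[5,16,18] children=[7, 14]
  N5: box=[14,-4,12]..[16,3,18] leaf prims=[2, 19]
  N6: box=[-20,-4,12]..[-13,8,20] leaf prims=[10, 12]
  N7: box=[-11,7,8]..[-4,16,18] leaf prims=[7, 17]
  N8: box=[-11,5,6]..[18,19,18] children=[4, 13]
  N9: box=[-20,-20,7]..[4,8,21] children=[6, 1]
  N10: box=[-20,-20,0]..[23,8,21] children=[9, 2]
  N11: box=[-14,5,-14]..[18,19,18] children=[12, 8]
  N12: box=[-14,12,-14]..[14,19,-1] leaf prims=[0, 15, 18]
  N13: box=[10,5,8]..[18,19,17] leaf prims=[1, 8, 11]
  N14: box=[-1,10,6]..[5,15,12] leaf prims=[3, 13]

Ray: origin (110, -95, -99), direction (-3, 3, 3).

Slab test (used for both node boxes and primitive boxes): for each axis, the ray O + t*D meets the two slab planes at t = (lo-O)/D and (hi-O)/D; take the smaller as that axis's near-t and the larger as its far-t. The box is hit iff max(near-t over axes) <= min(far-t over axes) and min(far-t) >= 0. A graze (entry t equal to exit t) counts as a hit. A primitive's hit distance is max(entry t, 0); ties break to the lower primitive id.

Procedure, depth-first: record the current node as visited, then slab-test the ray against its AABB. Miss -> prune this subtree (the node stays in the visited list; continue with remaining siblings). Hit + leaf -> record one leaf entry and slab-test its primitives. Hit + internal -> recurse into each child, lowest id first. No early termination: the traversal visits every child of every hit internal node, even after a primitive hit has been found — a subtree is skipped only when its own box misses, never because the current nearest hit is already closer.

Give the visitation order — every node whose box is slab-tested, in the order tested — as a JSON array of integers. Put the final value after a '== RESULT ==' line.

Traverse from the root:
N0 x:[29,130/3] y:[25,38] z:[85/3,40] -> hit [29,38], descend [10, 11]
  N10 x:[29,130/3] y:[25,103/3] z:[33,40] -> hit [33,103/3], descend [2, 9]
    N2 x:[29,32] y:[77/3,98/3] z:[33,39] -> miss, prune
    N9 x:[106/3,130/3] y:[25,103/3] z:[106/3,40] -> miss, prune
  N11 x:[92/3,124/3] y:[100/3,38] z:[85/3,39] -> hit [100/3,38], descend [8, 12]
    N8 x:[92/3,121/3] y:[100/3,38] z:[35,39] -> hit [35,38], descend [4, 13]
      N4 x:[35,121/3] y:[34,37] z:[35,39] -> hit [35,37], descend [7, 14]
        N7 x:[38,121/3] y:[34,37] z:[107/3,39] -> miss, prune
        N14 x:[35,37] y:[35,110/3] z:[35,37] -> hit [35,110/3] leaf, test {P3@t=107/3, P13@t=36}
      N13 x:[92/3,100/3] y:[100/3,38] z:[107/3,116/3] -> miss, prune
    N12 x:[32,124/3] y:[107/3,38] z:[85/3,98/3] -> miss, prune

Summary -> nodes [0, 10, 2, 9, 11, 8, 4, 7, 14, 13, 12]; box-tests=11; leaf-entries=1; first=P3

== RESULT ==
[0, 10, 2, 9, 11, 8, 4, 7, 14, 13, 12]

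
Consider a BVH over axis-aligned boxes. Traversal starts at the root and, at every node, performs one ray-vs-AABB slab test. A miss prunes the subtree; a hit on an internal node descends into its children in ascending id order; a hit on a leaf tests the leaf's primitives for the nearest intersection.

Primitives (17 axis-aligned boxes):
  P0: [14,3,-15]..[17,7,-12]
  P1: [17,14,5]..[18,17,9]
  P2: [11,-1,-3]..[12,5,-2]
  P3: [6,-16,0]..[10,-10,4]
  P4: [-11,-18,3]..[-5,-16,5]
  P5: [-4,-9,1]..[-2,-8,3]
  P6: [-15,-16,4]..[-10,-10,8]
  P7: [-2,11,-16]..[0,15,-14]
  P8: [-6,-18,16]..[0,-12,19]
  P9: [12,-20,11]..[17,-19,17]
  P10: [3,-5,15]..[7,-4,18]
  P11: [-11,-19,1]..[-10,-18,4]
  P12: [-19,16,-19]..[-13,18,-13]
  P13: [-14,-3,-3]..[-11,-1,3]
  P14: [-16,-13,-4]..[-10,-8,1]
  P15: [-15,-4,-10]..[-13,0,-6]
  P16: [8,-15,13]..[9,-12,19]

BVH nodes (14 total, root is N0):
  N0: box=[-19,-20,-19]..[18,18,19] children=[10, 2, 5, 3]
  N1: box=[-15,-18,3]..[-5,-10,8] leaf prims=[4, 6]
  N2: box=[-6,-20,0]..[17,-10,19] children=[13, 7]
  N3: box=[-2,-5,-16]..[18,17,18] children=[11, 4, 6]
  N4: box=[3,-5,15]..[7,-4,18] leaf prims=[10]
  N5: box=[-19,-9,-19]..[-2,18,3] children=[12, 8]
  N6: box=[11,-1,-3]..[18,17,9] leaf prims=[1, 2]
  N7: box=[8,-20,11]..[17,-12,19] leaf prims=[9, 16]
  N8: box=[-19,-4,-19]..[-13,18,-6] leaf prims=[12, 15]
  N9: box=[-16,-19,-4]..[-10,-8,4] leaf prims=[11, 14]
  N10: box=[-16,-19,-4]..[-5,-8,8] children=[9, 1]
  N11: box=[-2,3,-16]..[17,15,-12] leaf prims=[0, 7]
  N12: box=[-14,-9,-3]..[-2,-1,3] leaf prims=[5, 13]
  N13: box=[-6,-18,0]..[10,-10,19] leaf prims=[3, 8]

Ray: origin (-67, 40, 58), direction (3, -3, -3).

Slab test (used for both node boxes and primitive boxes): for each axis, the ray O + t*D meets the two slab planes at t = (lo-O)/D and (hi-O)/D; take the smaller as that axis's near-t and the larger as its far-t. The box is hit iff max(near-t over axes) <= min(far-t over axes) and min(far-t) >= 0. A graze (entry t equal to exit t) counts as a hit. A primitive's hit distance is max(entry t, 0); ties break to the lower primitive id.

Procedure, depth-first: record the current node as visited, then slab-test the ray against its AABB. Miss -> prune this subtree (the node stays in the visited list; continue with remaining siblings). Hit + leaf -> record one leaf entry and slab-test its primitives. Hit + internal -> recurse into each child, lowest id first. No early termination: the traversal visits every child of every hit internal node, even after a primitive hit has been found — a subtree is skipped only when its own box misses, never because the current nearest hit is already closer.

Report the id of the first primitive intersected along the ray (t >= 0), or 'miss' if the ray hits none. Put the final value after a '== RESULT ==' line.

Traverse from the root:
N0 x:[16,85/3] y:[22/3,20] z:[13,77/3] -> hit [16,20], descend [2, 3, 5, 10]
  N2 x:[61/3,28] y:[50/3,20] z:[13,58/3] -> miss, prune
  N3 x:[65/3,85/3] y:[23/3,15] z:[40/3,74/3] -> miss, prune
  N5 x:[16,65/3] y:[22/3,49/3] z:[55/3,77/3] -> miss, prune
  N10 x:[17,62/3] y:[16,59/3] z:[50/3,62/3] -> hit [17,59/3], descend [1, 9]
    N1 x:[52/3,62/3] y:[50/3,58/3] z:[50/3,55/3] -> hit [52/3,55/3] leaf, test {P4(miss), P6@t=52/3}
    N9 x:[17,19] y:[16,59/3] z:[18,62/3] -> hit [18,19] leaf, test {P11(miss), P14(miss)}

7 AABB tests over nodes [0, 2, 3, 5, 10, 1, 9]; 2 leaves entered; closest P6.

== RESULT ==
6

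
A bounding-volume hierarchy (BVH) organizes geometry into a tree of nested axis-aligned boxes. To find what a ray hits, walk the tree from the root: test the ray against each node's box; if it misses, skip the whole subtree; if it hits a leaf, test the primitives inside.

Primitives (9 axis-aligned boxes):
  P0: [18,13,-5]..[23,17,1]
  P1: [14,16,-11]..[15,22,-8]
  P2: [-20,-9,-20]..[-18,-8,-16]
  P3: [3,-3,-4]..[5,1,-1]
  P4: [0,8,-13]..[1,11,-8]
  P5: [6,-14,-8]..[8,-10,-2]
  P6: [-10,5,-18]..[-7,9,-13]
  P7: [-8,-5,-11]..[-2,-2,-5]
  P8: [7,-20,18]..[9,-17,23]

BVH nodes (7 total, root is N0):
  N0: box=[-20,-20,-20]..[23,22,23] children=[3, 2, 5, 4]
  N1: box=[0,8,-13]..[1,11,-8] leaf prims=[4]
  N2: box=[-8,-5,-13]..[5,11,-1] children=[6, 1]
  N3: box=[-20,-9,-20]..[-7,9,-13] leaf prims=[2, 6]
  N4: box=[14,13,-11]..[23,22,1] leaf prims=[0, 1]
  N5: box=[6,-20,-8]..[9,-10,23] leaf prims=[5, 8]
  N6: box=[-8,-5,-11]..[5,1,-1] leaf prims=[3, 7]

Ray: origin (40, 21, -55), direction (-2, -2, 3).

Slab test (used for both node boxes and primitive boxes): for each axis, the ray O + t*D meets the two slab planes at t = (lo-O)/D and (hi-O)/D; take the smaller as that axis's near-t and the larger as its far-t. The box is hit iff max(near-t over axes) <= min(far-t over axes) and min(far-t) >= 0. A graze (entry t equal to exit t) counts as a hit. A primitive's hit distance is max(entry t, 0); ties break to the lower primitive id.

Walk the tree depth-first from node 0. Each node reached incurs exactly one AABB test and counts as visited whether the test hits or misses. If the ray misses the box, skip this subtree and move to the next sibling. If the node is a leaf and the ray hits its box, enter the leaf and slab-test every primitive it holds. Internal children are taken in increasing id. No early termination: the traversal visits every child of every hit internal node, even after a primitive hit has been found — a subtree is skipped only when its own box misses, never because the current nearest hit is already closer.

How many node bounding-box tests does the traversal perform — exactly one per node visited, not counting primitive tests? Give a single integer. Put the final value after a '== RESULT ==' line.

Traverse from the root:
N0 x:[17/2,30] y:[-1/2,41/2] z:[35/3,26] -> hit [35/3,41/2], descend [2, 3, 4, 5]
  N2 x:[35/2,24] y:[5,13] z:[14,18] -> miss, prune
  N3 x:[47/2,30] y:[6,15] z:[35/3,14] -> miss, prune
  N4 x:[17/2,13] y:[-1/2,4] z:[44/3,56/3] -> miss, prune
  N5 x:[31/2,17] y:[31/2,41/2] z:[47/3,26] -> hit [47/3,17] leaf, test {P5@t=16, P8(miss)}

Visited [0, 2, 3, 4, 5]. Tests: 5 box, 1 leaf. Nearest: P5.

== RESULT ==
5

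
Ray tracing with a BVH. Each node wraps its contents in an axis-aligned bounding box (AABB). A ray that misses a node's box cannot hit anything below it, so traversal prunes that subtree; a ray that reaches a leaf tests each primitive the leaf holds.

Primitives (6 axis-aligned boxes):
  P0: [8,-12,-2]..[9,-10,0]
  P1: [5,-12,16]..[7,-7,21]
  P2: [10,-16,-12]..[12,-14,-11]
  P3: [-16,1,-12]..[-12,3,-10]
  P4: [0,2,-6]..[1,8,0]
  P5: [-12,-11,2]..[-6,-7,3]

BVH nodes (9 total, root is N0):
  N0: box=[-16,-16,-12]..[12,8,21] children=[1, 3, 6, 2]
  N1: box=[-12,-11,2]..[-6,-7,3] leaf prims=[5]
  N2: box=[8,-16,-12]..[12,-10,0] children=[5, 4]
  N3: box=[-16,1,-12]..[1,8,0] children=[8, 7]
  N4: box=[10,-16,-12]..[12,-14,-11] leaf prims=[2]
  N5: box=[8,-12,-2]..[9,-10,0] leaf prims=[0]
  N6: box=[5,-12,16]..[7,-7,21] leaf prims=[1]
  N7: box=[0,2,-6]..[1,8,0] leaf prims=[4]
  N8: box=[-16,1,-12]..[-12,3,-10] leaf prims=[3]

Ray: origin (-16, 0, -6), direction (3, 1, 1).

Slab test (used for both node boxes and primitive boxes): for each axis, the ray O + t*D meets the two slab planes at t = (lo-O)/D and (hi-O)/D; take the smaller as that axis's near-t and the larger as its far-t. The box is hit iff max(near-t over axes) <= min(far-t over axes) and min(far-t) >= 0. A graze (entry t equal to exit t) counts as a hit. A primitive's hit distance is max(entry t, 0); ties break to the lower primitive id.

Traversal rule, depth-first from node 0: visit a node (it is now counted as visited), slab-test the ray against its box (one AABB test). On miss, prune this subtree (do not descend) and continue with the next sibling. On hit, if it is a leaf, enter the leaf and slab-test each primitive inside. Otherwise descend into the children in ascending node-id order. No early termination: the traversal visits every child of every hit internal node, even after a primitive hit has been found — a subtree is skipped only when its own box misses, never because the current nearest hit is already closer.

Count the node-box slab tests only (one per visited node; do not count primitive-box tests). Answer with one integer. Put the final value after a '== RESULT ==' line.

Trace the traversal:
N0 x:[0,28/3] y:[-16,8] z:[-6,27] -> hit [0,8], descend [1, 2, 3, 6]
  N1 x:[4/3,10/3] y:[-11,-7] z:[8,9] -> miss, prune
  N2 x:[8,28/3] y:[-16,-10] z:[-6,6] -> miss, prune
  N3 x:[0,17/3] y:[1,8] z:[-6,6] -> hit [1,17/3], descend [7, 8]
    N7 x:[16/3,17/3] y:[2,8] z:[0,6] -> hit [16/3,17/3] leaf, test {P4@t=16/3}
    N8 x:[0,4/3] y:[1,3] z:[-6,-4] -> miss, prune
  N6 x:[7,23/3] y:[-12,-7] z:[22,27] -> miss, prune

order=[0, 1, 2, 3, 7, 8, 6]  |boxes|=7  |leaves|=1  hit=P4

== RESULT ==
7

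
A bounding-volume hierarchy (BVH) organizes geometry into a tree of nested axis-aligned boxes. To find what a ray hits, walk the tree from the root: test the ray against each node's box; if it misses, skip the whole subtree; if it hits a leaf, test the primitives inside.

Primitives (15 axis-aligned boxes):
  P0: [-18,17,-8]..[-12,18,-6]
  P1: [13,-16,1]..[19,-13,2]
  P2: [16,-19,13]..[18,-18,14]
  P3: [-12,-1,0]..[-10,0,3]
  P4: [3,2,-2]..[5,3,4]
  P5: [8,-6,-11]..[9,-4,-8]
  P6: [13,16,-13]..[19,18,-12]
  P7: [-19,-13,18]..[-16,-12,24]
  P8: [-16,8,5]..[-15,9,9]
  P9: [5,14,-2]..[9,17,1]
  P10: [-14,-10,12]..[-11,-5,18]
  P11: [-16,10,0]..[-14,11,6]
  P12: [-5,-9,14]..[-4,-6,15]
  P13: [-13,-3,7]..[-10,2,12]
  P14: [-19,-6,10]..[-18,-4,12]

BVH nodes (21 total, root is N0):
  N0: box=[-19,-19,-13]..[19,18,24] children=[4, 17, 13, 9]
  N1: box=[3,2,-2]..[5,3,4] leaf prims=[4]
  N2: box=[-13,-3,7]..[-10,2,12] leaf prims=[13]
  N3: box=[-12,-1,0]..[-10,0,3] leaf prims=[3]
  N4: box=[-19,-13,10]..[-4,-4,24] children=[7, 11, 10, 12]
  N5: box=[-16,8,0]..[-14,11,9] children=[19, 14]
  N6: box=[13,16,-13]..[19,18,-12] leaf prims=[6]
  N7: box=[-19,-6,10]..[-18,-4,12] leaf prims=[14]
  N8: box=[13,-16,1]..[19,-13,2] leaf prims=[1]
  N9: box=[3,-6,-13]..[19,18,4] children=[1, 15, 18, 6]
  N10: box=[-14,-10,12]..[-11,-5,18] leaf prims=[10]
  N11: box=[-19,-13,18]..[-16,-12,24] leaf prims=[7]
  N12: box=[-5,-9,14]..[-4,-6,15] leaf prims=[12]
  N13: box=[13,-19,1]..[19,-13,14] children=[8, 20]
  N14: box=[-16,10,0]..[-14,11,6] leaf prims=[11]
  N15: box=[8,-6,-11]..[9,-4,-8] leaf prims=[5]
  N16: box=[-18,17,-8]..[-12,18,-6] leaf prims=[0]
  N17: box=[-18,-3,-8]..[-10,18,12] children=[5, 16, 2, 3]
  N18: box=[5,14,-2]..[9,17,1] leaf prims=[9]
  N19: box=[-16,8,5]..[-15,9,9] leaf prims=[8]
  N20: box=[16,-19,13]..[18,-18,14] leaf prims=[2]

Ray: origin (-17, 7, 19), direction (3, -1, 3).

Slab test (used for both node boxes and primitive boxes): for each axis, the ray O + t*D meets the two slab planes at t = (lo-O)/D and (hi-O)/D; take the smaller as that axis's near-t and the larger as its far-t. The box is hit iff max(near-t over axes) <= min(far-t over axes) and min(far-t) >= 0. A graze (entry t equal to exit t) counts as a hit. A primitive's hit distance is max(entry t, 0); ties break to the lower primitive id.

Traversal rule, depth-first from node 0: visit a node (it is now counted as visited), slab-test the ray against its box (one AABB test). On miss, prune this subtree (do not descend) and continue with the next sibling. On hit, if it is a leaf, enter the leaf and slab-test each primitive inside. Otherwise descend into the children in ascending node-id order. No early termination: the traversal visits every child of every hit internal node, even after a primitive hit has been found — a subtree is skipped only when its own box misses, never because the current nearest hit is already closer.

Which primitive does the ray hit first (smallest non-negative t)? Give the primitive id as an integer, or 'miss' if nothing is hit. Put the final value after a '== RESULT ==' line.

Trace the traversal:
N0 x:[-2/3,12] y:[-11,26] z:[-32/3,5/3] -> hit [-2/3,5/3], descend [4, 9, 13, 17]
  N4 x:[-2/3,13/3] y:[11,20] z:[-3,5/3] -> miss, prune
  N9 x:[20/3,12] y:[-11,13] z:[-32/3,-5] -> miss, prune
  N13 x:[10,12] y:[20,26] z:[-6,-5/3] -> miss, prune
  N17 x:[-1/3,7/3] y:[-11,10] z:[-9,-7/3] -> miss, prune

Visited [0, 4, 9, 13, 17]. Tests: 5 box, 0 leaf. Nearest: miss.

== RESULT ==
miss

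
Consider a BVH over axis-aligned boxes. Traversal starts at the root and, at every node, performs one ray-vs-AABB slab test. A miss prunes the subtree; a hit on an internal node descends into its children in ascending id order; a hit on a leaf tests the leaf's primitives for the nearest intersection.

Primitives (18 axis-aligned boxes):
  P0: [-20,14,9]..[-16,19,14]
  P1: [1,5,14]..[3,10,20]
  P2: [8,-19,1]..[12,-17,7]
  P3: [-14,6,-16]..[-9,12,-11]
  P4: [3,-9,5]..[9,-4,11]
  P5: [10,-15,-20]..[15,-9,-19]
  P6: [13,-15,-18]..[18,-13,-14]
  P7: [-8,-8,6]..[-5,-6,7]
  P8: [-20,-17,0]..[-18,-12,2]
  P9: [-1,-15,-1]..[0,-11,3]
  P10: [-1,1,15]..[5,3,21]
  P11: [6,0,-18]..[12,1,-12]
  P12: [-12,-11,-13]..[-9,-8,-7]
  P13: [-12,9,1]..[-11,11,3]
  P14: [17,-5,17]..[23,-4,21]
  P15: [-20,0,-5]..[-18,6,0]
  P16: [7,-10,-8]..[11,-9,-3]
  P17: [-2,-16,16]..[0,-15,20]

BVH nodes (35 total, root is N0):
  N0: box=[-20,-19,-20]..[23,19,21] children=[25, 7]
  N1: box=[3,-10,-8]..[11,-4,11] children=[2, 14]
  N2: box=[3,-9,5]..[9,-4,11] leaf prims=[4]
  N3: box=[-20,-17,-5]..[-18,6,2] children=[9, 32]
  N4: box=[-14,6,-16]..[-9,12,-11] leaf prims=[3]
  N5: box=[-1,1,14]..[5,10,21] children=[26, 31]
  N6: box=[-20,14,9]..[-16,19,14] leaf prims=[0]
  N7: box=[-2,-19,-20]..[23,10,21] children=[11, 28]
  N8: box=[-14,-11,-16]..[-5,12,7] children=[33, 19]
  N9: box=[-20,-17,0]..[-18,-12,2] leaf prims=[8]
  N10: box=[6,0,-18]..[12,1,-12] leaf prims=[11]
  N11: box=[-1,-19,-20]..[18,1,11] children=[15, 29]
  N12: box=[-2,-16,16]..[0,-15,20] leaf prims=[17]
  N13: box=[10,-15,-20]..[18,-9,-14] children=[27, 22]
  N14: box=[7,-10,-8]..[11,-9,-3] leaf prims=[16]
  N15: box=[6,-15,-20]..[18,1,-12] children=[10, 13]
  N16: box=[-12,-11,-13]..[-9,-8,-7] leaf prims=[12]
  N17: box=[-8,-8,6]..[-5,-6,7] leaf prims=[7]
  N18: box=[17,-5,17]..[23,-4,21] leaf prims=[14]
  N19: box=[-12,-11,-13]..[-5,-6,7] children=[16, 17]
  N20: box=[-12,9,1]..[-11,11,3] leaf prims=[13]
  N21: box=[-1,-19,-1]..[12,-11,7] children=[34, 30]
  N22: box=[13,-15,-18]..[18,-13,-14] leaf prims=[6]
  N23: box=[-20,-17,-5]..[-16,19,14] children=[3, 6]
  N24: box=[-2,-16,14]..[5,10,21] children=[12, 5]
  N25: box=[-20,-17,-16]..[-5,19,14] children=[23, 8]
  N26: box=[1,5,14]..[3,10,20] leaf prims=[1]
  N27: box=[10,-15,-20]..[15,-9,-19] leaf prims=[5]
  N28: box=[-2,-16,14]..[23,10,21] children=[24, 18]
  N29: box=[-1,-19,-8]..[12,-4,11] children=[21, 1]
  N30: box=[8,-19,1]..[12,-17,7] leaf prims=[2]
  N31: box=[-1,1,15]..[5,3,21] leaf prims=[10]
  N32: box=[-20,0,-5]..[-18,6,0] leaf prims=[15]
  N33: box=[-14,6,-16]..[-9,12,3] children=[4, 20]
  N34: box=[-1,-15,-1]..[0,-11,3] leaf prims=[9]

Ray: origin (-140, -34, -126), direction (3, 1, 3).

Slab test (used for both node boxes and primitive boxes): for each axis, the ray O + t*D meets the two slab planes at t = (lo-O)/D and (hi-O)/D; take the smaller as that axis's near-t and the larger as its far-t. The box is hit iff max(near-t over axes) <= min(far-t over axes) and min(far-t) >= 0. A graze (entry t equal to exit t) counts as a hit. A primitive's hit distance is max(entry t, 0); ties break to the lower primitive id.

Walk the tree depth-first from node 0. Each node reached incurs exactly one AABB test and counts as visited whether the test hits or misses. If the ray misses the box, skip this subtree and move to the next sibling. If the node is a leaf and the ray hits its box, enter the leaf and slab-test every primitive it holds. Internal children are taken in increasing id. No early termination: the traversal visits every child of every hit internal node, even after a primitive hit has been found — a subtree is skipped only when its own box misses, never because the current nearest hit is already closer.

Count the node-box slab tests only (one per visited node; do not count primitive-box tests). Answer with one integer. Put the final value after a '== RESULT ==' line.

Walk:
N0 x:[40,163/3] y:[15,53] z:[106/3,49] -> hit [40,49], descend [7, 25]
  N7 x:[46,163/3] y:[15,44] z:[106/3,49] -> miss, prune
  N25 x:[40,45] y:[17,53] z:[110/3,140/3] -> hit [40,45], descend [8, 23]
    N8 x:[42,45] y:[23,46] z:[110/3,133/3] -> hit [42,133/3], descend [19, 33]
      N19 x:[128/3,45] y:[23,28] z:[113/3,133/3] -> miss, prune
      N33 x:[42,131/3] y:[40,46] z:[110/3,43] -> hit [42,43], descend [4, 20]
        N4 x:[42,131/3] y:[40,46] z:[110/3,115/3] -> miss, prune
        N20 x:[128/3,43] y:[43,45] z:[127/3,43] -> hit [43,43] leaf, test {P13@t=43}
    N23 x:[40,124/3] y:[17,53] z:[121/3,140/3] -> hit [121/3,124/3], descend [3, 6]
      N3 x:[40,122/3] y:[17,40] z:[121/3,128/3] -> miss, prune
      N6 x:[40,124/3] y:[48,53] z:[45,140/3] -> miss, prune

Visited [0, 7, 25, 8, 19, 33, 4, 20, 23, 3, 6]. Tests: 11 box, 1 leaf. Nearest: P13.

== RESULT ==
11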